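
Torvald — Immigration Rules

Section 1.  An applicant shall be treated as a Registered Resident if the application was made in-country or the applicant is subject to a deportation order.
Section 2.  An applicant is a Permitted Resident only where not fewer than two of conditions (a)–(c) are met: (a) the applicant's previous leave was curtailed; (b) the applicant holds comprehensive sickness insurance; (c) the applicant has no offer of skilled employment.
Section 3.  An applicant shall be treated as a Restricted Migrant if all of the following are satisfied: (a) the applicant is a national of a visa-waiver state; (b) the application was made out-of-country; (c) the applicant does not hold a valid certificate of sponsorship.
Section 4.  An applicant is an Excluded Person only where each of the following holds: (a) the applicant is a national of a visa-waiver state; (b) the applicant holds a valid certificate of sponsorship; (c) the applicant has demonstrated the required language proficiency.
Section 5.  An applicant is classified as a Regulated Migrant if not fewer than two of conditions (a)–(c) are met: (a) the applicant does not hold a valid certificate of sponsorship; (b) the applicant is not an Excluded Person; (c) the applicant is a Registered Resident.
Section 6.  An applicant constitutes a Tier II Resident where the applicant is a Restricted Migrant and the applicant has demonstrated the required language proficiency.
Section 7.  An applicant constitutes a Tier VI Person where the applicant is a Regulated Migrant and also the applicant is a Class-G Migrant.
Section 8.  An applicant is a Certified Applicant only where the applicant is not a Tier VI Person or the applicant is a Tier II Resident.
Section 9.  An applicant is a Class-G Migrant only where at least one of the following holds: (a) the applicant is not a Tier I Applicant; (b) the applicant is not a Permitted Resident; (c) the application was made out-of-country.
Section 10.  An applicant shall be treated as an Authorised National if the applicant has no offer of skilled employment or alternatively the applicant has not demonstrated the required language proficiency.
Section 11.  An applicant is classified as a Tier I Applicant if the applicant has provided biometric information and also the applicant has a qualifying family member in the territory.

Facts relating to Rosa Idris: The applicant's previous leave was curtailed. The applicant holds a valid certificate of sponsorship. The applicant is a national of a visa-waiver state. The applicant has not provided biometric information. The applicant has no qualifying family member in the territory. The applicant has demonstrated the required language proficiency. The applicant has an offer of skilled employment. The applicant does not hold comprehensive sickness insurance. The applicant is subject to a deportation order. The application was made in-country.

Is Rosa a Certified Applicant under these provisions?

Yes

Under section 4: the applicant is a national of a visa-waiver state? yes; and the applicant holds a valid certificate of sponsorship? yes; and the applicant has demonstrated the required language proficiency? yes. So the applicant is an Excluded Person.
Under section 1: the application was made in-country? yes; or the applicant is subject to a deportation order? yes. So the applicant is a Registered Resident.
Under section 5: the applicant does not hold a valid certificate of sponsorship? no; not an Excluded Person (section 4)? no; Registered Resident (section 1)? yes — 1 of 3 hold (need ≥2) → not satisfied.
Under section 11: the applicant has provided biometric information? no; and the applicant has a qualifying family member in the territory? no. So the applicant is not a Tier I Applicant.
Under section 2: the applicant's previous leave was curtailed? yes; the applicant holds comprehensive sickness insurance? no; the applicant has no offer of skilled employment? no — 1 of 3 hold (need ≥2) → not satisfied.
Under section 9: not a Tier I Applicant (section 11)? yes; or not a Permitted Resident (section 2)? yes; or the application was made out-of-country? no. So the applicant is a Class-G Migrant.
Under section 7: Regulated Migrant (section 5)? no; and Class-G Migrant (section 9)? yes. So the applicant is not a Tier VI Person.
Under section 3: the applicant is a national of a visa-waiver state? yes; and the application was made out-of-country? no; and the applicant does not hold a valid certificate of sponsorship? no. So the applicant is not a Restricted Migrant.
Under section 6: Restricted Migrant (section 3)? no; and the applicant has demonstrated the required language proficiency? yes. So the applicant is not a Tier II Resident.
Under section 8: not a Tier VI Person (section 7)? yes; or Tier II Resident (section 6)? no. So the applicant is a Certified Applicant.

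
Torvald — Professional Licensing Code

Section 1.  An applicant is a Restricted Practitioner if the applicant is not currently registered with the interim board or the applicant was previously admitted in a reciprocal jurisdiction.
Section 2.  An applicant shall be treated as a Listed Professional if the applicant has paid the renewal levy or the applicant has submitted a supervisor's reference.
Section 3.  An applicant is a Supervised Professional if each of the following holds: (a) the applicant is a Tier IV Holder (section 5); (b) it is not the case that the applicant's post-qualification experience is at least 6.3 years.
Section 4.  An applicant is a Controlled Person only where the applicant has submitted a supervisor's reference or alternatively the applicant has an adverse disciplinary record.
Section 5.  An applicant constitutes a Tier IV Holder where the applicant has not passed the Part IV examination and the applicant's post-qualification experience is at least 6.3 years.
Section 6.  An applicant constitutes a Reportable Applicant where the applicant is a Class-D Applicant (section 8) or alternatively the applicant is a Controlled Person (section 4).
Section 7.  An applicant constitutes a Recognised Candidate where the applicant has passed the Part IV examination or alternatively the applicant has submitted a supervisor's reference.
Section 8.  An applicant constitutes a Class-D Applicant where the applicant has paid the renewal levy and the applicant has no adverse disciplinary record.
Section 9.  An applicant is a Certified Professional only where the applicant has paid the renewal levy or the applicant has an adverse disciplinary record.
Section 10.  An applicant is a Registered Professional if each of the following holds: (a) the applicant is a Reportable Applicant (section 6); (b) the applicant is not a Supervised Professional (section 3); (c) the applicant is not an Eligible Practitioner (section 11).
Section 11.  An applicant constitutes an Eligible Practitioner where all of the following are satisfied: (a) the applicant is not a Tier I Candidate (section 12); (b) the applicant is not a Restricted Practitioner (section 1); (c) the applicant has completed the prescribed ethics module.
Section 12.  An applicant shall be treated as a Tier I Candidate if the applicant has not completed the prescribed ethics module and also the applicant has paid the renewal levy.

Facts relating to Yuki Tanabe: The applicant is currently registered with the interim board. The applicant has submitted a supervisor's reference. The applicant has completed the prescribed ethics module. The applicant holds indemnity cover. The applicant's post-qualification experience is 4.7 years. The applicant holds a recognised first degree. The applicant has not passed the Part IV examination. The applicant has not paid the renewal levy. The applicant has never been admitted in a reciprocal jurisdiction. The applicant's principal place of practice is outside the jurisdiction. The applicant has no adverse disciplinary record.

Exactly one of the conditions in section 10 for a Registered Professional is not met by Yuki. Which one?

section 8 — Class-D Applicant: [the applicant has paid the renewal levy? no] AND [the applicant has no adverse disciplinary record? yes] → not satisfied.
section 4 — Controlled Person: [the applicant has submitted a supervisor's reference? yes] OR [the applicant has an adverse disciplinary record? no] → satisfied.
section 6 — Reportable Applicant: [Class-D Applicant (section 8)? no] OR [Controlled Person (section 4)? yes] → satisfied.
section 5 — Tier IV Holder: [the applicant has not passed the Part IV examination? yes] AND [applicant's post-qualification experience: 4.7 years ≥ 6.3 years? no] → not satisfied.
section 3 — Supervised Professional: [Tier IV Holder (section 5)? no] AND [applicant's post-qualification experience: 4.7 years ≥ 6.3 years? no, so negated condition yes] → not satisfied.
section 12 — Tier I Candidate: [the applicant has not completed the prescribed ethics module? no] AND [the applicant has paid the renewal levy? no] → not satisfied.
section 1 — Restricted Practitioner: [the applicant is not currently registered with the interim board? no] OR [the applicant was previously admitted in a reciprocal jurisdiction? no] → not satisfied.
section 11 — Eligible Practitioner: [not a Tier I Candidate (section 12)? yes] AND [not a Restricted Practitioner (section 1)? yes] AND [the applicant has completed the prescribed ethics module? yes] → satisfied.
section 10 — Registered Professional: [Reportable Applicant (section 6)? yes] AND [not a Supervised Professional (section 3)? yes] AND [not an Eligible Practitioner (section 11)? no] → not satisfied.

Eligible Practitioner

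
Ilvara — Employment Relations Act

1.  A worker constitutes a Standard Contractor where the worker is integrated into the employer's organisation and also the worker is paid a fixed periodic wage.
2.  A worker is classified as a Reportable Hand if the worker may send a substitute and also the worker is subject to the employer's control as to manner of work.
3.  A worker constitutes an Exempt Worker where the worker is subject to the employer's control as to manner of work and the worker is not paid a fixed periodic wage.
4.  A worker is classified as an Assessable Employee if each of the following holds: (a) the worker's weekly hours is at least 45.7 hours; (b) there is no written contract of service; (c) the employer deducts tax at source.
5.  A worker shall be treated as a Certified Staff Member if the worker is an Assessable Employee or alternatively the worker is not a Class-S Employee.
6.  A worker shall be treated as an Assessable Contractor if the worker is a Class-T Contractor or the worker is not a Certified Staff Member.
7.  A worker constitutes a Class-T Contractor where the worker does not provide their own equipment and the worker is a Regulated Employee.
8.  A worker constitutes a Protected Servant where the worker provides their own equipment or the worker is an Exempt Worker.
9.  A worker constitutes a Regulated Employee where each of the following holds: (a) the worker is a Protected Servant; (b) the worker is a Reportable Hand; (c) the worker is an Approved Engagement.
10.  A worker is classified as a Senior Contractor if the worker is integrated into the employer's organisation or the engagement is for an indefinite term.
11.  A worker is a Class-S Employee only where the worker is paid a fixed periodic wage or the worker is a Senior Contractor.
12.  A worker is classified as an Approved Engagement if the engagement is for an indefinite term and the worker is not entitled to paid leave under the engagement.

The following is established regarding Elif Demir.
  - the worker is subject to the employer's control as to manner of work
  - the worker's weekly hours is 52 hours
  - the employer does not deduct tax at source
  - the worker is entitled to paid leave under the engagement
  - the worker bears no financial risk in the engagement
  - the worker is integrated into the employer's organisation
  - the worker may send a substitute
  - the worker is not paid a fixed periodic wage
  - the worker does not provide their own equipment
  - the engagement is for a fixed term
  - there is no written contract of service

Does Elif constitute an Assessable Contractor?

Yes

Under paragraph 3: the worker is subject to the employer's control as to manner of work? yes; and the worker is not paid a fixed periodic wage? yes. So the worker is an Exempt Worker.
Under paragraph 8: the worker provides their own equipment? no; or Exempt Worker (paragraph 3)? yes. So the worker is a Protected Servant.
Under paragraph 2: the worker may send a substitute? yes; and the worker is subject to the employer's control as to manner of work? yes. So the worker is a Reportable Hand.
Under paragraph 12: the engagement is for an indefinite term? no; and the worker is not entitled to paid leave under the engagement? no. So the worker is not an Approved Engagement.
Under paragraph 9: Protected Servant (paragraph 8)? yes; and Reportable Hand (paragraph 2)? yes; and Approved Engagement (paragraph 12)? no. So the worker is not a Regulated Employee.
Under paragraph 7: the worker does not provide their own equipment? yes; and Regulated Employee (paragraph 9)? no. So the worker is not a Class-T Contractor.
Under paragraph 4: worker's weekly hours: 52 hours ≥ 45.7 hours? yes; and there is no written contract of service? yes; and the employer deducts tax at source? no. So the worker is not an Assessable Employee.
Under paragraph 10: the worker is integrated into the employer's organisation? yes; or the engagement is for an indefinite term? no. So the worker is a Senior Contractor.
Under paragraph 11: the worker is paid a fixed periodic wage? no; or Senior Contractor (paragraph 10)? yes. So the worker is a Class-S Employee.
Under paragraph 5: Assessable Employee (paragraph 4)? no; or not a Class-S Employee (paragraph 11)? no. So the worker is not a Certified Staff Member.
Under paragraph 6: Class-T Contractor (paragraph 7)? no; or not a Certified Staff Member (paragraph 5)? yes. So the worker is an Assessable Contractor.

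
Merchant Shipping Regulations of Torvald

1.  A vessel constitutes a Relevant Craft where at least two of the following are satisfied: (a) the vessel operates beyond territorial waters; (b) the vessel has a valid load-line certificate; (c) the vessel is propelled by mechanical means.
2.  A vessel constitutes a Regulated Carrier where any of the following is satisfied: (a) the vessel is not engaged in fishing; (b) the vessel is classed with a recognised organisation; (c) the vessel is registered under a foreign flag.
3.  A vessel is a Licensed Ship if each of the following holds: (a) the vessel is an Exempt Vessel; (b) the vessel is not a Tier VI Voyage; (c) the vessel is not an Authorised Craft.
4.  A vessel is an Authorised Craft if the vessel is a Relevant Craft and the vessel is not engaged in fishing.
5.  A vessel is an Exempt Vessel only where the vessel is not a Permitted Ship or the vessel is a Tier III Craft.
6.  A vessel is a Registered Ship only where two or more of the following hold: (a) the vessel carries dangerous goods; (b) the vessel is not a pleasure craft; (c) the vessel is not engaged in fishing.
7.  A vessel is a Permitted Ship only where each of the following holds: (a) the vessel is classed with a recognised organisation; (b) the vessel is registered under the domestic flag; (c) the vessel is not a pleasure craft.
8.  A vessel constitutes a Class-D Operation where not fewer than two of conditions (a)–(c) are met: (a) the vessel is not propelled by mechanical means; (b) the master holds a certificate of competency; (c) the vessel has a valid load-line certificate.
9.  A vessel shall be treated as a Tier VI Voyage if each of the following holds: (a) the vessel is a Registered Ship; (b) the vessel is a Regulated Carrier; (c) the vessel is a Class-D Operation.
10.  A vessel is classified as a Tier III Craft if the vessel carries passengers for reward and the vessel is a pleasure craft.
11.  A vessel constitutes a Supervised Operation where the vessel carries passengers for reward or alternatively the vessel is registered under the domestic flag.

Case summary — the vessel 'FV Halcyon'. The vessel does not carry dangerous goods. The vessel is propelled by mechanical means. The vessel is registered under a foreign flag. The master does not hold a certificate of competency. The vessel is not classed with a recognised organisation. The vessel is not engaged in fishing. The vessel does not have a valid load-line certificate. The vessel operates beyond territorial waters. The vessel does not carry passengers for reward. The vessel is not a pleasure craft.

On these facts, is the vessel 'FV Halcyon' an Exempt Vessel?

Yes

Under paragraph 7: the vessel is classed with a recognised organisation? no; and the vessel is registered under the domestic flag? no; and the vessel is not a pleasure craft? yes. So the vessel is not a Permitted Ship.
Under paragraph 10: the vessel carries passengers for reward? no; and the vessel is a pleasure craft? no. So the vessel is not a Tier III Craft.
Under paragraph 5: not a Permitted Ship (paragraph 7)? yes; or Tier III Craft (paragraph 10)? no. So the vessel is an Exempt Vessel.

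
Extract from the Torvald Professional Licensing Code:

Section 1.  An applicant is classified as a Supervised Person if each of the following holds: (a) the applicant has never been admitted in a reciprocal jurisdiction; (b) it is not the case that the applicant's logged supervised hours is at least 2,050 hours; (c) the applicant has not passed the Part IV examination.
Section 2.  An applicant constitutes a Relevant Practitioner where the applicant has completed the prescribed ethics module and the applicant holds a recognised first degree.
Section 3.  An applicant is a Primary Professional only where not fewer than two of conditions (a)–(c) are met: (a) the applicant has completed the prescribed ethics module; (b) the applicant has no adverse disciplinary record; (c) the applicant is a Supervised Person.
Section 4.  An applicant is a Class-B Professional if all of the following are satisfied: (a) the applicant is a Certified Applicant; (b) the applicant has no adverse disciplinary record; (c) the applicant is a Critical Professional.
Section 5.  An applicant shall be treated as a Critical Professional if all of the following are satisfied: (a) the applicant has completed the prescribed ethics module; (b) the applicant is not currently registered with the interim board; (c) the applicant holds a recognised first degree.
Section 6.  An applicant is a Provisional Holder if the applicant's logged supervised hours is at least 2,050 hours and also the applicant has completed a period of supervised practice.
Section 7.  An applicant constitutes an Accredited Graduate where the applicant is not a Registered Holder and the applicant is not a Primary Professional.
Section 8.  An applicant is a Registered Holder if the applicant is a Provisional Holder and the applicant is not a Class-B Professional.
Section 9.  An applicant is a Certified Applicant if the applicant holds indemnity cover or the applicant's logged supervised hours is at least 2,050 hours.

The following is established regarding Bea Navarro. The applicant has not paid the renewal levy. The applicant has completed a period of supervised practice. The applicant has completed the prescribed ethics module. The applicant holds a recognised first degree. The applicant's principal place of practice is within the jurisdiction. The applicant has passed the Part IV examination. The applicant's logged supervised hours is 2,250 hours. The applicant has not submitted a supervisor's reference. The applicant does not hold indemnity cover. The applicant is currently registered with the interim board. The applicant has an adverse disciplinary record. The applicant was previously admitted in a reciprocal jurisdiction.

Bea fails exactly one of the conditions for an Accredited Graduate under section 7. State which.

Registered Holder

section 6 — Provisional Holder: [applicant's logged supervised hours: 2,250 hours ≥ 2,050 hours? yes] AND [the applicant has completed a period of supervised practice? yes] → satisfied.
section 9 — Certified Applicant: [the applicant holds indemnity cover? no] OR [applicant's logged supervised hours: 2,250 hours ≥ 2,050 hours? yes] → satisfied.
section 5 — Critical Professional: [the applicant has completed the prescribed ethics module? yes] AND [the applicant is not currently registered with the interim board? no] AND [the applicant holds a recognised first degree? yes] → not satisfied.
section 4 — Class-B Professional: [Certified Applicant (section 9)? yes] AND [the applicant has no adverse disciplinary record? no] AND [Critical Professional (section 5)? no] → not satisfied.
section 8 — Registered Holder: [Provisional Holder (section 6)? yes] AND [not a Class-B Professional (section 4)? yes] → satisfied.
section 1 — Supervised Person: [the applicant has never been admitted in a reciprocal jurisdiction? no] AND [applicant's logged supervised hours: 2,250 hours ≥ 2,050 hours? yes, so negated condition no] AND [the applicant has not passed the Part IV examination? no] → not satisfied.
section 3 — Primary Professional: the applicant has completed the prescribed ethics module? yes; the applicant has no adverse disciplinary record? no; Supervised Person (section 1)? no — 1 of 3 hold (need ≥2) → not satisfied.
section 7 — Accredited Graduate: [not a Registered Holder (section 8)? no] AND [not a Primary Professional (section 3)? yes] → not satisfied.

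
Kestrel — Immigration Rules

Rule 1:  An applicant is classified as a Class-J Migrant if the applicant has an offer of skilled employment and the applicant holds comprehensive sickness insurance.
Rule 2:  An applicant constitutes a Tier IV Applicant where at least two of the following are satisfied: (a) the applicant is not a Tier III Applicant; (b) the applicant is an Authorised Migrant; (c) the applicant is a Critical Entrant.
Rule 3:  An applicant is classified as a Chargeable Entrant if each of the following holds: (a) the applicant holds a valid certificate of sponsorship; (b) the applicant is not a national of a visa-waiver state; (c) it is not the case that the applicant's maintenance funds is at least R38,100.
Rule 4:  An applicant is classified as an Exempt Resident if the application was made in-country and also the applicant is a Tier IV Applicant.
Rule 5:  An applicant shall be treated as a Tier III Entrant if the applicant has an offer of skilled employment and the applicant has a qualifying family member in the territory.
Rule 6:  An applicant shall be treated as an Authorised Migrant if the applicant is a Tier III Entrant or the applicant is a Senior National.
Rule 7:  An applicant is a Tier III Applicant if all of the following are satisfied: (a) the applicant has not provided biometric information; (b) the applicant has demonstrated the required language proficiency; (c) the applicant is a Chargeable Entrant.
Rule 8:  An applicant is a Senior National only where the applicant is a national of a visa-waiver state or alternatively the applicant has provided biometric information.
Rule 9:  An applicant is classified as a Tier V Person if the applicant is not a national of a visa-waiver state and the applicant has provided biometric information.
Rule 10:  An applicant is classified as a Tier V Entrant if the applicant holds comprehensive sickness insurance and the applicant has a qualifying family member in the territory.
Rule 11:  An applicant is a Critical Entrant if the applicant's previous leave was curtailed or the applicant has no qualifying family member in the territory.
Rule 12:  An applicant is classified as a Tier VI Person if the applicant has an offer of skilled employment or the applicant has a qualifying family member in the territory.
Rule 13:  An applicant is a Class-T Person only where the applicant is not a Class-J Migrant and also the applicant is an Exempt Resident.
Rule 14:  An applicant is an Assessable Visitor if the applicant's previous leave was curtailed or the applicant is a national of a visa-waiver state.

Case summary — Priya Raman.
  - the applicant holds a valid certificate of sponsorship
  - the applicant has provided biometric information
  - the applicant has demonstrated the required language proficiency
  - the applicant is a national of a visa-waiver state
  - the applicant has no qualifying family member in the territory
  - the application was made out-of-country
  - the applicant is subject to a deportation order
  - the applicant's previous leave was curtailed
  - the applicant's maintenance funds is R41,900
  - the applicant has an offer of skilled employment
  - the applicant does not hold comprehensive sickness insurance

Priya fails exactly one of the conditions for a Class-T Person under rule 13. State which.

rule 1 — Class-J Migrant: [the applicant has an offer of skilled employment? yes] AND [the applicant holds comprehensive sickness insurance? no] → not satisfied.
rule 3 — Chargeable Entrant: [the applicant holds a valid certificate of sponsorship? yes] AND [the applicant is not a national of a visa-waiver state? no] AND [applicant's maintenance funds: R41,900 ≥ R38,100? yes, so negated condition no] → not satisfied.
rule 7 — Tier III Applicant: [the applicant has not provided biometric information? no] AND [the applicant has demonstrated the required language proficiency? yes] AND [Chargeable Entrant (rule 3)? no] → not satisfied.
rule 5 — Tier III Entrant: [the applicant has an offer of skilled employment? yes] AND [the applicant has a qualifying family member in the territory? no] → not satisfied.
rule 8 — Senior National: [the applicant is a national of a visa-waiver state? yes] OR [the applicant has provided biometric information? yes] → satisfied.
rule 6 — Authorised Migrant: [Tier III Entrant (rule 5)? no] OR [Senior National (rule 8)? yes] → satisfied.
rule 11 — Critical Entrant: [the applicant's previous leave was curtailed? yes] OR [the applicant has no qualifying family member in the territory? yes] → satisfied.
rule 2 — Tier IV Applicant: not a Tier III Applicant (rule 7)? yes; Authorised Migrant (rule 6)? yes; Critical Entrant (rule 11)? yes — 3 of 3 hold (need ≥2) → satisfied.
rule 4 — Exempt Resident: [the application was made in-country? no] AND [Tier IV Applicant (rule 2)? yes] → not satisfied.
rule 13 — Class-T Person: [not a Class-J Migrant (rule 1)? yes] AND [Exempt Resident (rule 4)? no] → not satisfied.

Exempt Resident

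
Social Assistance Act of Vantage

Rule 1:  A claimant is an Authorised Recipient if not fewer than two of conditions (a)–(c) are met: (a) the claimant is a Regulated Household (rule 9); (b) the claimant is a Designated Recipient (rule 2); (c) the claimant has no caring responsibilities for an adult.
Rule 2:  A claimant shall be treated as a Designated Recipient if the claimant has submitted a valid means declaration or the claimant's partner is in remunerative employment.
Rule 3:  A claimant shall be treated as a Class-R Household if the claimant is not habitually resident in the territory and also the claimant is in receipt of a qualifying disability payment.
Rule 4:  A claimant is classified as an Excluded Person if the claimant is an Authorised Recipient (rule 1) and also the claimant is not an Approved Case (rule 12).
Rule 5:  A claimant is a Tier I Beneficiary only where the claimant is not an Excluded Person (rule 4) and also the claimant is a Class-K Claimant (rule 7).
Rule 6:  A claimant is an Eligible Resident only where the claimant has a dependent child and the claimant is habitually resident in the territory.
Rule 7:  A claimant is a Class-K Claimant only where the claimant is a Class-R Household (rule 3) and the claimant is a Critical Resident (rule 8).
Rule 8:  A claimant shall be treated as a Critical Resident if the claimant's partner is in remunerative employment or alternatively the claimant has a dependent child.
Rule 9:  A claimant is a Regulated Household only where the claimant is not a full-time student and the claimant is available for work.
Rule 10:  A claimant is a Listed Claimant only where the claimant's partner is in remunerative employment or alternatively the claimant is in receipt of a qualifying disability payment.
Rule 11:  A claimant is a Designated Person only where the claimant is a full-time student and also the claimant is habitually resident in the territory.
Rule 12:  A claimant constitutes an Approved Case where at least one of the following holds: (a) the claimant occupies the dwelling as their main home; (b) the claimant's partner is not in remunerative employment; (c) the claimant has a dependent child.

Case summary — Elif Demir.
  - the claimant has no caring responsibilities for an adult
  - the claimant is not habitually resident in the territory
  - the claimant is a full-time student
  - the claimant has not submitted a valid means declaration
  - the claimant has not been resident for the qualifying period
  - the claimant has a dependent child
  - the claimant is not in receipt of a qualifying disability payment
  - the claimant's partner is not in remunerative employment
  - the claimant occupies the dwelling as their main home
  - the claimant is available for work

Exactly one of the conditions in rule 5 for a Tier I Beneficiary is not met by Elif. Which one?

Class-K Claimant

rule 9 — Regulated Household: [the claimant is not a full-time student? no] AND [the claimant is available for work? yes] → not satisfied.
rule 2 — Designated Recipient: [the claimant has submitted a valid means declaration? no] OR [the claimant's partner is in remunerative employment? no] → not satisfied.
rule 1 — Authorised Recipient: Regulated Household (rule 9)? no; Designated Recipient (rule 2)? no; the claimant has no caring responsibilities for an adult? yes — 1 of 3 hold (need ≥2) → not satisfied.
rule 12 — Approved Case: [the claimant occupies the dwelling as their main home? yes] OR [the claimant's partner is not in remunerative employment? yes] OR [the claimant has a dependent child? yes] → satisfied.
rule 4 — Excluded Person: [Authorised Recipient (rule 1)? no] AND [not an Approved Case (rule 12)? no] → not satisfied.
rule 3 — Class-R Household: [the claimant is not habitually resident in the territory? yes] AND [the claimant is in receipt of a qualifying disability payment? no] → not satisfied.
rule 8 — Critical Resident: [the claimant's partner is in remunerative employment? no] OR [the claimant has a dependent child? yes] → satisfied.
rule 7 — Class-K Claimant: [Class-R Household (rule 3)? no] AND [Critical Resident (rule 8)? yes] → not satisfied.
rule 5 — Tier I Beneficiary: [not an Excluded Person (rule 4)? yes] AND [Class-K Claimant (rule 7)? no] → not satisfied.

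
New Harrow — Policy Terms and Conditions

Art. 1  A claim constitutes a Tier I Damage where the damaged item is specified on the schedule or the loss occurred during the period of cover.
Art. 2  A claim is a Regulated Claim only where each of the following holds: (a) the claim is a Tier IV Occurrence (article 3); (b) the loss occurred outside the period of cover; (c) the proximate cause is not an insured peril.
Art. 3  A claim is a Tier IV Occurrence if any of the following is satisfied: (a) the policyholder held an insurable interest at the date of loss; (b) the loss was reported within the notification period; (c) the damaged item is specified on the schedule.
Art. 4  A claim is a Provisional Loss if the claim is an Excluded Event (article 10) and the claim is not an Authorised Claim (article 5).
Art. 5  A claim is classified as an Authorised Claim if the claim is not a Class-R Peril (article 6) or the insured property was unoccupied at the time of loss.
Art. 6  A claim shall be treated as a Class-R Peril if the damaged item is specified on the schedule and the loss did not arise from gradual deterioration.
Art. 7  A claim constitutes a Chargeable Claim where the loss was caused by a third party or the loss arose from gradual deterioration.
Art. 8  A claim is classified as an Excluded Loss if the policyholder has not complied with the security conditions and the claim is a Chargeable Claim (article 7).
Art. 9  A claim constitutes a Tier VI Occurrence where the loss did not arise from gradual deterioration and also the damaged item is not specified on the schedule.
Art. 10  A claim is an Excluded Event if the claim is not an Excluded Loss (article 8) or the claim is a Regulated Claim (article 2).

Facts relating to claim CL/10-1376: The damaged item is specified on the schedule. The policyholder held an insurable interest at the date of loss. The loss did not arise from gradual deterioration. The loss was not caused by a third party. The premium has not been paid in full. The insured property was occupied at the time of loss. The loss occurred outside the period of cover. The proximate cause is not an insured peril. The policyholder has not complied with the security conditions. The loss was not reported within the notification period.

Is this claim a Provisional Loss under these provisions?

article 7 — Chargeable Claim: [the loss was caused by a third party? no] OR [the loss arose from gradual deterioration? no] → not satisfied.
article 8 — Excluded Loss: [the policyholder has not complied with the security conditions? yes] AND [Chargeable Claim (article 7)? no] → not satisfied.
article 3 — Tier IV Occurrence: [the policyholder held an insurable interest at the date of loss? yes] OR [the loss was reported within the notification period? no] OR [the damaged item is specified on the schedule? yes] → satisfied.
article 2 — Regulated Claim: [Tier IV Occurrence (article 3)? yes] AND [the loss occurred outside the period of cover? yes] AND [the proximate cause is not an insured peril? yes] → satisfied.
article 10 — Excluded Event: [not an Excluded Loss (article 8)? yes] OR [Regulated Claim (article 2)? yes] → satisfied.
article 6 — Class-R Peril: [the damaged item is specified on the schedule? yes] AND [the loss did not arise from gradual deterioration? yes] → satisfied.
article 5 — Authorised Claim: [not a Class-R Peril (article 6)? no] OR [the insured property was unoccupied at the time of loss? no] → not satisfied.
article 4 — Provisional Loss: [Excluded Event (article 10)? yes] AND [not an Authorised Claim (article 5)? yes] → satisfied.

Yes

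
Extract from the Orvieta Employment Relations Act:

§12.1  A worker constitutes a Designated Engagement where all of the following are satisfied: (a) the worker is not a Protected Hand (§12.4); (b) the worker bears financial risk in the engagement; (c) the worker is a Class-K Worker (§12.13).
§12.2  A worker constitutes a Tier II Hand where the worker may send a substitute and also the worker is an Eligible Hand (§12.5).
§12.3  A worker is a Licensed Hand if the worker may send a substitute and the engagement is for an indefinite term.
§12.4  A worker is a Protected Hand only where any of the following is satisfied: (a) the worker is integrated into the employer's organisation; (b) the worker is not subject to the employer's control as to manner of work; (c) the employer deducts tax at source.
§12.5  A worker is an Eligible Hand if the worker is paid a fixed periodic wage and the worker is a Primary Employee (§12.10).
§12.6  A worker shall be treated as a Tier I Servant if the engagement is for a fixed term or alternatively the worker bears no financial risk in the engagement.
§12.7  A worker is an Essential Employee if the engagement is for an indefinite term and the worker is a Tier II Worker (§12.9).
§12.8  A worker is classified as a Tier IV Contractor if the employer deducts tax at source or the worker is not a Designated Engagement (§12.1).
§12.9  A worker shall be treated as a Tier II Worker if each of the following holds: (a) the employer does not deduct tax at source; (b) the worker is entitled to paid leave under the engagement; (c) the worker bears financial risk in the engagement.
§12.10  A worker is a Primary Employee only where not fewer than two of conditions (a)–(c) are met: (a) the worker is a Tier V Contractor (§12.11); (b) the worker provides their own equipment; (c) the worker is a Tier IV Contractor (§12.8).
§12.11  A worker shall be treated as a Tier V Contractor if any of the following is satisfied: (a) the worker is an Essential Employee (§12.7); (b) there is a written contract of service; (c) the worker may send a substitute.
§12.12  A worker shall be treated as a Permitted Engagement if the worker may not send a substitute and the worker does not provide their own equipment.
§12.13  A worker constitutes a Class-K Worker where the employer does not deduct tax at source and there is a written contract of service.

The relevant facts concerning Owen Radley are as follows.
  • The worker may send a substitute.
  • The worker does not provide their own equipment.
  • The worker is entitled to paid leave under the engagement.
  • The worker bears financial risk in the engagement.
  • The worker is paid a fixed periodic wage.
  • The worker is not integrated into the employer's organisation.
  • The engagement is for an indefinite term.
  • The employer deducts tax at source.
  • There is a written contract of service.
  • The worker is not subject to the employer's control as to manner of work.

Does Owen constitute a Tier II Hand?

Under §12.9: the employer does not deduct tax at source? no; and the worker is entitled to paid leave under the engagement? yes; and the worker bears financial risk in the engagement? yes. So the worker is not a Tier II Worker.
Under §12.7: the engagement is for an indefinite term? yes; and Tier II Worker (§12.9)? no. So the worker is not an Essential Employee.
Under §12.11: Essential Employee (§12.7)? no; or there is a written contract of service? yes; or the worker may send a substitute? yes. So the worker is a Tier V Contractor.
Under §12.4: the worker is integrated into the employer's organisation? no; or the worker is not subject to the employer's control as to manner of work? yes; or the employer deducts tax at source? yes. So the worker is a Protected Hand.
Under §12.13: the employer does not deduct tax at source? no; and there is a written contract of service? yes. So the worker is not a Class-K Worker.
Under §12.1: not a Protected Hand (§12.4)? no; and the worker bears financial risk in the engagement? yes; and Class-K Worker (§12.13)? no. So the worker is not a Designated Engagement.
Under §12.8: the employer deducts tax at source? yes; or not a Designated Engagement (§12.1)? yes. So the worker is a Tier IV Contractor.
Under §12.10: Tier V Contractor (§12.11)? yes; the worker provides their own equipment? no; Tier IV Contractor (§12.8)? yes — 2 of 3 hold (need ≥2) → satisfied.
Under §12.5: the worker is paid a fixed periodic wage? yes; and Primary Employee (§12.10)? yes. So the worker is an Eligible Hand.
Under §12.2: the worker may send a substitute? yes; and Eligible Hand (§12.5)? yes. So the worker is a Tier II Hand.

Yes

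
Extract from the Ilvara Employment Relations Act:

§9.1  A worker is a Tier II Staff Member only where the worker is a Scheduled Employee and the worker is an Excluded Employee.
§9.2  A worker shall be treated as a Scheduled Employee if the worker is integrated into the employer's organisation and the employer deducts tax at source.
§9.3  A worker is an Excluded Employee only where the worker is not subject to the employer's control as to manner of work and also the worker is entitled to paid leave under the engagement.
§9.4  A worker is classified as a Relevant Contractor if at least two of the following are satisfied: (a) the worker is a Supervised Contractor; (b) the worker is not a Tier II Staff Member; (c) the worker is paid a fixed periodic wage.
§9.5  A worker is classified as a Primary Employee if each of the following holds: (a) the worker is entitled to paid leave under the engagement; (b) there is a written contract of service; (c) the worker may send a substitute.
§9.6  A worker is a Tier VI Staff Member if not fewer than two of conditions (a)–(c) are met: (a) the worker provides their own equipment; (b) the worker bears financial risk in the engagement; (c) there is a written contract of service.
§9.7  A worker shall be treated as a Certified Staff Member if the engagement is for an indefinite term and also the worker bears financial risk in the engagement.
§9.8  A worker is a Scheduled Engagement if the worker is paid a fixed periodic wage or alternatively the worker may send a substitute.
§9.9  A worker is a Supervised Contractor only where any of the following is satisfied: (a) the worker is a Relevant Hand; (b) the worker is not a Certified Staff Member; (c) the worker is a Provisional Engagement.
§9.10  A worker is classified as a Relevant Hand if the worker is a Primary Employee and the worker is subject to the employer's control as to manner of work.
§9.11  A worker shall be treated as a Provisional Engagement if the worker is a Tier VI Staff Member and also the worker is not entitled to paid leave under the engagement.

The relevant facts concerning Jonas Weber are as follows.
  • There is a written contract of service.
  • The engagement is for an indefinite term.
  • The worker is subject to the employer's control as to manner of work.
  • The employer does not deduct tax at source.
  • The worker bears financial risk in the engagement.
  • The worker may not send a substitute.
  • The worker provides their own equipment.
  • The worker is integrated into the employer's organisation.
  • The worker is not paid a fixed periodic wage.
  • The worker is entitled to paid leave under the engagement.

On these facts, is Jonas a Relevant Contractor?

§9.5 — Primary Employee: [the worker is entitled to paid leave under the engagement? yes] AND [there is a written contract of service? yes] AND [the worker may send a substitute? no] → not satisfied.
§9.10 — Relevant Hand: [Primary Employee (§9.5)? no] AND [the worker is subject to the employer's control as to manner of work? yes] → not satisfied.
§9.7 — Certified Staff Member: [the engagement is for an indefinite term? yes] AND [the worker bears financial risk in the engagement? yes] → satisfied.
§9.6 — Tier VI Staff Member: the worker provides their own equipment? yes; the worker bears financial risk in the engagement? yes; there is a written contract of service? yes — 3 of 3 hold (need ≥2) → satisfied.
§9.11 — Provisional Engagement: [Tier VI Staff Member (§9.6)? yes] AND [the worker is not entitled to paid leave under the engagement? no] → not satisfied.
§9.9 — Supervised Contractor: [Relevant Hand (§9.10)? no] OR [not a Certified Staff Member (§9.7)? no] OR [Provisional Engagement (§9.11)? no] → not satisfied.
§9.2 — Scheduled Employee: [the worker is integrated into the employer's organisation? yes] AND [the employer deducts tax at source? no] → not satisfied.
§9.3 — Excluded Employee: [the worker is not subject to the employer's control as to manner of work? no] AND [the worker is entitled to paid leave under the engagement? yes] → not satisfied.
§9.1 — Tier II Staff Member: [Scheduled Employee (§9.2)? no] AND [Excluded Employee (§9.3)? no] → not satisfied.
§9.4 — Relevant Contractor: Supervised Contractor (§9.9)? no; not a Tier II Staff Member (§9.1)? yes; the worker is paid a fixed periodic wage? no — 1 of 3 hold (need ≥2) → not satisfied.

No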